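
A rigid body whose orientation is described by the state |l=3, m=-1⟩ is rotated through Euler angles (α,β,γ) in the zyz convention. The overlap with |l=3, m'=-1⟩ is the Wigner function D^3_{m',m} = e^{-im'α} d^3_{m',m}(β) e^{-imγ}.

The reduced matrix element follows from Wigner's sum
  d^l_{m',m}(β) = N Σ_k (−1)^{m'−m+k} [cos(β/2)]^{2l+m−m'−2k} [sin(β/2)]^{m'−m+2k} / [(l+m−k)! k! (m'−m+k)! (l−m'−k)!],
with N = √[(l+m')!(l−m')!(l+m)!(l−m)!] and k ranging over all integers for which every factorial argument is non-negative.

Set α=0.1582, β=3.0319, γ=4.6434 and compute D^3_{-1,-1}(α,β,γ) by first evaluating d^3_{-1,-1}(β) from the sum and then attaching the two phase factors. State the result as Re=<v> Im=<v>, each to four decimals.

First d^3_{-1,-1}(β=3.0319), then the phase factors e^{-i(-1)α} and e^{-i(-1)γ}:
With c≡cos(β/2)=0.054819 and s≡sin(β/2)=0.998496, N=[2·24·2·24]^{1/2}=48.000000
k: max(0,(-1)−(-1))=0 … min(3+(-1),3−(-1))=2
  k=0: (−1)^0·48.0000/(48)·0.0548^6·0.9985^0 = +0.000000
  k=1: (−1)^1·48.0000/(6)·0.0548^4·0.9985^2 = -0.000072
  k=2: (−1)^2·48.0000/(8)·0.0548^2·0.9985^4 = +0.017922
d^3_{-1,-1}(3.0319) = +0.000000 -0.000072 +0.017922 = +0.017850
Phases: e^{-i·(-1)·0.1582}=+0.987512+0.157541i, e^{-i·(-1)·4.6434}=-0.068934-0.997621i ⇒ D=+0.001590-0.017779i

Re=0.0016 Im=-0.0178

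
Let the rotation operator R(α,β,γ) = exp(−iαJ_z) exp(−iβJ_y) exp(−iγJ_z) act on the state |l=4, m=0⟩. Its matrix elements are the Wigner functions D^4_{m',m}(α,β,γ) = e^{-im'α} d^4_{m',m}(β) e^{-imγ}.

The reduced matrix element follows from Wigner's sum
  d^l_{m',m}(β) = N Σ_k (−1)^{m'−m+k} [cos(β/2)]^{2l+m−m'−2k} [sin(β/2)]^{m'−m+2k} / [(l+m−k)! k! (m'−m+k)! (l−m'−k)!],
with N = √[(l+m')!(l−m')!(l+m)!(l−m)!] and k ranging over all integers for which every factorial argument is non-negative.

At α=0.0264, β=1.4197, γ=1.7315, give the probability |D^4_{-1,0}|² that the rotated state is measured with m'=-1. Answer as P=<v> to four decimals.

P=0.0559

Split into d^4_{-1,0}(β=1.4197) × two z-phases.
Half-angle: c=0.758460, s=0.651720. N=√(6·120·24·24)=643.987578
The bounds max(0,m−m')=1 and min(l+m,l−m')=4 give 4 terms
  k=1: (−1)^0·643.9876/(144)·0.7585^7·0.6517^1 = +0.420827
  k=2: (−1)^1·643.9876/(24)·0.7585^5·0.6517^3 = -1.864283
  k=3: (−1)^2·643.9876/(24)·0.7585^3·0.6517^5 = +1.376477
  k=4: (−1)^3·643.9876/(144)·0.7585^1·0.6517^7 = -0.169385
d^4_{-1,0}(1.4197) = +0.420827 -1.864283 +1.376477 -0.169385 = -0.236364
|D^4_{-1,0}|² = |d^4_{-1,0}(β)|² = (-0.236364)² = 0.055868 (the z-rotation phases have unit modulus)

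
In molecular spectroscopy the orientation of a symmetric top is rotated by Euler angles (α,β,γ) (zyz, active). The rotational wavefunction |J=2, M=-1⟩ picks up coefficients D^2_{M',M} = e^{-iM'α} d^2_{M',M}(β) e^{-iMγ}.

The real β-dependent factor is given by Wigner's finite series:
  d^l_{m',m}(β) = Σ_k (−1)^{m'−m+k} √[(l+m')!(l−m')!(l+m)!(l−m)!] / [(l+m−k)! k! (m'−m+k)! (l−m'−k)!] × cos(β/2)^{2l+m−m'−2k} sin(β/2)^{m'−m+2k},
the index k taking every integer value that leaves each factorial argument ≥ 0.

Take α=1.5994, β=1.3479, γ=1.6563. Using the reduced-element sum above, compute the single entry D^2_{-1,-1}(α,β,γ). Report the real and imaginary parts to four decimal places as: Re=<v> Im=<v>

Re=0.3384 Im=0.0388

D^2_{-1,-1}(1.5994,1.3479,1.6563) = e^{-i·-1·1.5994}·d^2_{-1,-1}(1.3479)·e^{-i·-1·1.6563}. Compute d first:
c=cos(1.3479/2)=0.781363, s=sin(1.3479/2)=0.624077; N=√[1·6·1·6]=6.000000
k: max(0,(-1)−(-1))=0 … min(2+(-1),2−(-1))=1
  k=0: (−1)^0·6.0000/(6)·0.7814^4·0.6241^0 = +0.372744
  k=1: (−1)^1·6.0000/(2)·0.7814^2·0.6241^2 = -0.713351
d^2_{-1,-1}(1.3479) = +0.372744 -0.713351 = -0.340607
D = (-0.028600+0.999591i)·(-0.340607)·(-0.085400+0.996347i) = +0.338392+0.038781i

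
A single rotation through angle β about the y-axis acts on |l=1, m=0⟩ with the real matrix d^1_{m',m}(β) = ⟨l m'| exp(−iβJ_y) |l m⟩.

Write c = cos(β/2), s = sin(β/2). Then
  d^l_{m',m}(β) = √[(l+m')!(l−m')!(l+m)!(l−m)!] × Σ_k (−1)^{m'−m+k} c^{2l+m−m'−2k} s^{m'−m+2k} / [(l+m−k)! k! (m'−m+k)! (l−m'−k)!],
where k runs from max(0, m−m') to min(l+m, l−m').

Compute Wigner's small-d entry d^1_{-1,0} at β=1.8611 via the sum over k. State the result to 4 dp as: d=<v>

d=0.6775

d^1_{-1,0}(β=1.8611) via Wigner's sum:
With c≡cos(β/2)=0.597393 and s≡sin(β/2)=0.801949, N=[1·2·1·1]^{1/2}=1.414214
Admissible k: 1..1 (factorial args all ≥0)
  k=1: (−1)^0·1.4142/(1)·0.5974^1·0.8019^1 = +0.677519
d^1_{-1,0}(1.8611) = +0.677519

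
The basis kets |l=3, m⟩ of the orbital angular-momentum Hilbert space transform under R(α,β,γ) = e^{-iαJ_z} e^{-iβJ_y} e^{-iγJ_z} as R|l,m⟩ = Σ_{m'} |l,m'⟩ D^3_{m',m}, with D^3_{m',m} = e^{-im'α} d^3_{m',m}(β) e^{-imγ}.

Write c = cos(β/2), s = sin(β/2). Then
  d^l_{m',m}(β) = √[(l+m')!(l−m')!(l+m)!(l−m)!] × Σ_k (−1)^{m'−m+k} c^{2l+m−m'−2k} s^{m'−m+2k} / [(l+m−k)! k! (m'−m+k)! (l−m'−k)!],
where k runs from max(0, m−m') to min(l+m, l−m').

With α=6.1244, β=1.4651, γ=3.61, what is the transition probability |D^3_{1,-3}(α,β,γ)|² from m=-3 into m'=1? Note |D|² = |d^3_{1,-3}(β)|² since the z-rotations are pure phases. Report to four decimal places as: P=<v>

P=0.1834

First d^3_{1,-3}(β=1.4651), then the phase factors e^{-i(1)α} and e^{-i(-3)γ}:
With c≡cos(β/2)=0.743471 and s≡sin(β/2)=0.668768, N=[24·2·1·720]^{1/2}=185.903201
k: max(0,(-3)−(1))=0 … min(3+(-3),3−(1))=0
  k=0: (−1)^4·185.9032/(48)·0.7435^2·0.6688^4 = +0.428228
d^3_{1,-3}(1.4651) = +0.428228
|D^3_{1,-3}|² = |d^3_{1,-3}(β)|² = (+0.428228)² = 0.183379 (the z-rotation phases have unit modulus)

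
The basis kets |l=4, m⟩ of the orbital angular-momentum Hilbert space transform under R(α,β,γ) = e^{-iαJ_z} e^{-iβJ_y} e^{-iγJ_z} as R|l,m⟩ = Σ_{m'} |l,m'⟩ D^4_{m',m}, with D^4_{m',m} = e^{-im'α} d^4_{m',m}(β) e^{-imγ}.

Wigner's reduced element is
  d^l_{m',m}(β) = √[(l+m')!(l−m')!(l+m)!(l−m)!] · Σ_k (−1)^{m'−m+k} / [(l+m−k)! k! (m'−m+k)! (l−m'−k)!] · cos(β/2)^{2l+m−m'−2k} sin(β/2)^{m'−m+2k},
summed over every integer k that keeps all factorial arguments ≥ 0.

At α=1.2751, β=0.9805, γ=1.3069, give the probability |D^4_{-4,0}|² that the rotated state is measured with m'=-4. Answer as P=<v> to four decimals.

Split into d^4_{-4,0}(β=0.9805) × two z-phases.
With c≡cos(β/2)=0.882215 and s≡sin(β/2)=0.470846, N=[1·40320·24·24]^{1/2}=4819.161753
Admissible k: 4..4 (factorial args all ≥0)
  k=4: (−1)^0·4819.1618/(576)·0.8822^4·0.4708^4 = +0.249095
d^4_{-4,0}(0.9805) = +0.249095
|D^4_{-4,0}|² = |d^4_{-4,0}(β)|² = (+0.249095)² = 0.062048 (the z-rotation phases have unit modulus)

P=0.0620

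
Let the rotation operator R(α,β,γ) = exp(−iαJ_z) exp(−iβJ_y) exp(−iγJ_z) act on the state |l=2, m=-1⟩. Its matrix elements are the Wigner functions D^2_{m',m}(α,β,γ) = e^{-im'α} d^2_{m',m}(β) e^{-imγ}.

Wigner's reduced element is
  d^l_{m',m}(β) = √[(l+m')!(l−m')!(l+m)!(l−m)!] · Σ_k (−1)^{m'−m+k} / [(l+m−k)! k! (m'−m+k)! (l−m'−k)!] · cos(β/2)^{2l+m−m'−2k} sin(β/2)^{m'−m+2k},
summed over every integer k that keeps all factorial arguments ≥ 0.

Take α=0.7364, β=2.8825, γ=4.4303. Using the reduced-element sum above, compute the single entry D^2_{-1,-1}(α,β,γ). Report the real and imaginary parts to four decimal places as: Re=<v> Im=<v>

Re=-0.0215 Im=0.0440

D^2_{-1,-1}(0.7364,2.8825,4.4303) = e^{-i·-1·0.7364}·d^2_{-1,-1}(2.8825)·e^{-i·-1·4.4303}. Compute d first:
With c≡cos(β/2)=0.129184 and s≡sin(β/2)=0.991621, N=[1·6·1·6]^{1/2}=6.000000
Admissible k: 0..1 (factorial args all ≥0)
  k=0: (−1)^0·6.0000/(6)·0.1292^4·0.9916^0 = +0.000279
  k=1: (−1)^1·6.0000/(2)·0.1292^2·0.9916^2 = -0.049230
d^2_{-1,-1}(2.8825) = +0.000279 -0.049230 = -0.048952
D = (+0.740891+0.671625i)·(-0.048952)·(-0.278363-0.960476i) = -0.021482+0.043986i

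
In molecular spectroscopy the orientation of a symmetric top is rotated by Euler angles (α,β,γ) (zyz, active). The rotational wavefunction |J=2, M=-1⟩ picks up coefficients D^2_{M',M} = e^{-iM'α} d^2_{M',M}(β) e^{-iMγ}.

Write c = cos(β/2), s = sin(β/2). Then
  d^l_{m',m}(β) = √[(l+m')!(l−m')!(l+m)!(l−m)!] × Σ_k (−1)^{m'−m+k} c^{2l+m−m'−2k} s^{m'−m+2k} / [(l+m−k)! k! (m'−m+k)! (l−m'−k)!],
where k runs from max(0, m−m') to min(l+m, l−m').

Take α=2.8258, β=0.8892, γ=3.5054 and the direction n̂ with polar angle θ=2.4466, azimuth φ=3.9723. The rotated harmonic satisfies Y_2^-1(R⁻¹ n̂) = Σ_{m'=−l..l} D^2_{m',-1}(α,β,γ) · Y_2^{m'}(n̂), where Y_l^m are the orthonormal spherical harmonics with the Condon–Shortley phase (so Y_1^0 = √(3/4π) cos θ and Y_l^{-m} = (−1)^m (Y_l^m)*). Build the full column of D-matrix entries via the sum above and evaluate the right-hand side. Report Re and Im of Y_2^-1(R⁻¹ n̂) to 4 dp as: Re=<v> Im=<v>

Need the full column D^2_{m',-1} for m'=−2..2 at α=2.8258, β=0.8892, γ=3.5054.
cos(β/2)=0.902783, sin(β/2)=0.430097
d^2_{-2,-1}: single k=1 term ⇒ +0.632916;  D = -0.610360+0.167463i
d^2_{-1,-1}: k∈[0..1] ⇒ +0.664252 -0.452293 = +0.211959;  D = +0.211715+0.010173i
d^2_{0,-1}: k∈[0..1] ⇒ -0.775160 +0.175937 = -0.599223;  D = +0.560003+0.213225i
d^2_{1,-1}: k∈[0..1] ⇒ +0.452293 -0.034219 = +0.418075;  D = +0.325188+0.262752i
d^2_{2,-1}: single k=0 term ⇒ -0.143652;  D = +0.078172+0.120520i
Y_2^{m'}(θ=2.4466,φ=3.9723) and Σ D·Y over m':
  (-0.6104+0.1675i)·(-0.0143-0.1578i)  (+0.2117+0.0102i)·(+0.2562-0.2806i)  (+0.5600+0.2132i)·(+0.2428+0.0000i)  (+0.3252+0.2628i)·(-0.2562-0.2806i)  (+0.0782+0.1205i)·(-0.0143+0.1578i)
Y_2^-1(R⁻¹ n̂) = +0.198487-0.059108i

Re=0.1985 Im=-0.0591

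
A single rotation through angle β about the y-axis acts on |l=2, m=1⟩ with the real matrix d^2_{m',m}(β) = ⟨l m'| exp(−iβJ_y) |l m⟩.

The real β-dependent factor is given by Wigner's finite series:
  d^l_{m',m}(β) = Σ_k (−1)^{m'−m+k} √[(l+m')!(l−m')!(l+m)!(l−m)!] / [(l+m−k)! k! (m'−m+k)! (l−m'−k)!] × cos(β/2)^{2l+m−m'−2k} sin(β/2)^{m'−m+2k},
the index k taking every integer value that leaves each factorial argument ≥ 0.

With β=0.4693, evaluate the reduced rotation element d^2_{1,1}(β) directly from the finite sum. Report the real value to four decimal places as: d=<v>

d=0.7414

d^2_{1,1}(β=0.4693) via Wigner's sum:
Half-angle: c=0.972596, s=0.232503. N=√(6·1·6·1)=6.000000
k: max(0,(1)−(1))=0 … min(2+(1),2−(1))=1
  k=0: (−1)^0·6.0000/(6)·0.9726^4·0.2325^0 = +0.894807
  k=1: (−1)^1·6.0000/(2)·0.9726^2·0.2325^2 = -0.153406
d^2_{1,1}(0.4693) = +0.894807 -0.153406 = +0.741402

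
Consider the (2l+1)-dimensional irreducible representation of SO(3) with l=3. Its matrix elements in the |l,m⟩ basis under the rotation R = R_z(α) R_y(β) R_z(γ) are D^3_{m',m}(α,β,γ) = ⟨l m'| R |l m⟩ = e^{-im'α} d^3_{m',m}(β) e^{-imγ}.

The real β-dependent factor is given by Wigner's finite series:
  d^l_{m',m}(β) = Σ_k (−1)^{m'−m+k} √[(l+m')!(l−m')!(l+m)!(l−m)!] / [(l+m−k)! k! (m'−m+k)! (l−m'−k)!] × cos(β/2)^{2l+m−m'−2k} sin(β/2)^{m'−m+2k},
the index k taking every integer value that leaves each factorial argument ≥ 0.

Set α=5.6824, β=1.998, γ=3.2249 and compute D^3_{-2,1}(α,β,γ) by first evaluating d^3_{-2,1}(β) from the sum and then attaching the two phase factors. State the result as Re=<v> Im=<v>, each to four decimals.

Re=0.0349 Im=-0.1186

Split into d^3_{-2,1}(β=1.998) × two z-phases.
Half-angle: c=0.541144, s=0.840930. N=√(1·120·24·2)=75.894664
The bounds max(0,m−m')=3 and min(l+m,l−m')=4 give 2 terms
  k=3: (−1)^0·75.8947/(12)·0.5411^3·0.8409^3 = +0.596001
  k=4: (−1)^1·75.8947/(24)·0.5411^1·0.8409^5 = -0.719635
d^3_{-2,1}(1.998) = +0.596001 -0.719635 = -0.123634
Attach z-rotation phases: D = e^{-i(-2)(5.6824)}·(-0.123634)·e^{-i(1)(3.2249)} = +0.034869-0.118615i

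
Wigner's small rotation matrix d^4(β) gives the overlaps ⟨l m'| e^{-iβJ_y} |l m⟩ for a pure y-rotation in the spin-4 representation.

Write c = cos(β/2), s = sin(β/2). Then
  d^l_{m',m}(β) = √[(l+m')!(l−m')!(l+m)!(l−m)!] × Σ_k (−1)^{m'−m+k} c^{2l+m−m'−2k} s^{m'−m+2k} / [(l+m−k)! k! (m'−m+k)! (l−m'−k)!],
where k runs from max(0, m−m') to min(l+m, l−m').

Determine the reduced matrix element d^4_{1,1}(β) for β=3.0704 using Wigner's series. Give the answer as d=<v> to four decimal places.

d=-0.0126

d^4_{1,1}(β=3.0704) via Wigner's sum:
With c≡cos(β/2)=0.035589 and s≡sin(β/2)=0.999367, N=[120·6·120·6]^{1/2}=720.000000
Admissible k: 0..3 (factorial args all ≥0)
  k=0: (−1)^0·720.0000/(720)·0.0356^8·0.9994^0 = +0.000000
  k=1: (−1)^1·720.0000/(48)·0.0356^6·0.9994^2 = -0.000000
  k=2: (−1)^2·720.0000/(24)·0.0356^4·0.9994^4 = +0.000048
  k=3: (−1)^3·720.0000/(72)·0.0356^2·0.9994^6 = -0.012618
d^4_{1,1}(3.0704) = +0.000000 -0.000000 +0.000048 -0.012618 = -0.012570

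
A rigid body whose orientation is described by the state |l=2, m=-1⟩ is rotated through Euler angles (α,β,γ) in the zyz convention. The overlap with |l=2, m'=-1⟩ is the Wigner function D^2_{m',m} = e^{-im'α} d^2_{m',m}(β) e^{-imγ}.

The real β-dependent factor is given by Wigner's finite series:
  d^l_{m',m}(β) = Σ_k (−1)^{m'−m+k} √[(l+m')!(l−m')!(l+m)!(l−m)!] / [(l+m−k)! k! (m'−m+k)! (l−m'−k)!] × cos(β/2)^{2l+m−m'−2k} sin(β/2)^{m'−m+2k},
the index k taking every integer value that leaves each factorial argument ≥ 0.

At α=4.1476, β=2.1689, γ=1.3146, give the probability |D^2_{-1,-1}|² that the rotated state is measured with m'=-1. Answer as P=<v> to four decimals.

D^2_{-1,-1}(4.1476,2.1689,1.3146) = e^{-i·-1·4.1476}·d^2_{-1,-1}(2.1689)·e^{-i·-1·1.3146}. Compute d first:
Half-angle: c=0.467399, s=0.884046. N=√(1·6·1·6)=6.000000
The bounds max(0,m−m')=0 and min(l+m,l−m')=1 give 2 terms
  k=0: (−1)^0·6.0000/(6)·0.4674^4·0.8840^0 = +0.047726
  k=1: (−1)^1·6.0000/(2)·0.4674^2·0.8840^2 = -0.512209
d^2_{-1,-1}(2.1689) = +0.047726 -0.512209 = -0.464483
|D^2_{-1,-1}|² = |d^2_{-1,-1}(β)|² = (-0.464483)² = 0.215745 (the z-rotation phases have unit modulus)

P=0.2157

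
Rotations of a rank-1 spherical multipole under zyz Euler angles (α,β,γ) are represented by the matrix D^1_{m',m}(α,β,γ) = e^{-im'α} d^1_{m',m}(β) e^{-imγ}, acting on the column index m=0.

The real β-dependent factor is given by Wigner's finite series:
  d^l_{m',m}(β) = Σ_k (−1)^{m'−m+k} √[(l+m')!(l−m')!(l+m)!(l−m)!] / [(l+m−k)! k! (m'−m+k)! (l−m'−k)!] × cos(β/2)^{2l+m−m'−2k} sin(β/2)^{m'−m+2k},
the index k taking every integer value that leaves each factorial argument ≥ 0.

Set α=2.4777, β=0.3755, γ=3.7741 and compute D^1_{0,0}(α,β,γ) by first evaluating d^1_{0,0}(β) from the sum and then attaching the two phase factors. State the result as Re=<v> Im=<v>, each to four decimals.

Re=0.9303 Im=0.0000

First d^1_{0,0}(β=0.3755), then the phase factors e^{-i(0)α} and e^{-i(0)γ}:
c=cos(0.3755/2)=0.982427, s=sin(0.3755/2)=0.186649; N=√[1·1·1·1]=1.000000
k: max(0,(0)−(0))=0 … min(1+(0),1−(0))=1
  k=0: (−1)^0·1.0000/(1)·0.9824^2·0.1866^0 = +0.965162
  k=1: (−1)^1·1.0000/(1)·0.9824^0·0.1866^2 = -0.034838
d^1_{0,0}(0.3755) = +0.965162 -0.034838 = +0.930324
Attach z-rotation phases: D = e^{-i(0)(2.4777)}·(+0.930324)·e^{-i(0)(3.7741)} = +0.930324+0.000000i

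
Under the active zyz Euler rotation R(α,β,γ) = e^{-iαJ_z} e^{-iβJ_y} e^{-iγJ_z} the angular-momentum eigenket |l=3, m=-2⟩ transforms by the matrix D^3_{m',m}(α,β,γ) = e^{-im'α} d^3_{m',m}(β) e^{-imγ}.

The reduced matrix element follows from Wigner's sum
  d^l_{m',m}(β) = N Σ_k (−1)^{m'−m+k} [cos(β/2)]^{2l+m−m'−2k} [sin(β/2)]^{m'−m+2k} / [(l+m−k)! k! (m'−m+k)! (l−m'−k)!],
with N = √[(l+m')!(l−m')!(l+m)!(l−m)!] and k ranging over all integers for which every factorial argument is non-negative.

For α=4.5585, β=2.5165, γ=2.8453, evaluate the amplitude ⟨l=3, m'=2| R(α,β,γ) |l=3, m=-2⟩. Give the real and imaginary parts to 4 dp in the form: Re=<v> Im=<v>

Re=0.3405 Im=-0.0997

Split into d^3_{2,-2}(β=2.5165) × two z-phases.
Half-angle: c=0.307483, s=0.951554. N=√(120·1·1·120)=120.000000
Admissible k: 0..1 (factorial args all ≥0)
  k=0: (−1)^4·120.0000/(24)·0.3075^2·0.9516^4 = +0.387565
  k=1: (−1)^5·120.0000/(120)·0.3075^0·0.9516^6 = -0.742335
d^3_{2,-2}(2.5165) = +0.387565 -0.742335 = -0.354770
Attach z-rotation phases: D = e^{-i(2)(4.5585)}·(-0.354770)·e^{-i(-2)(2.8453)} = +0.340478-0.099681i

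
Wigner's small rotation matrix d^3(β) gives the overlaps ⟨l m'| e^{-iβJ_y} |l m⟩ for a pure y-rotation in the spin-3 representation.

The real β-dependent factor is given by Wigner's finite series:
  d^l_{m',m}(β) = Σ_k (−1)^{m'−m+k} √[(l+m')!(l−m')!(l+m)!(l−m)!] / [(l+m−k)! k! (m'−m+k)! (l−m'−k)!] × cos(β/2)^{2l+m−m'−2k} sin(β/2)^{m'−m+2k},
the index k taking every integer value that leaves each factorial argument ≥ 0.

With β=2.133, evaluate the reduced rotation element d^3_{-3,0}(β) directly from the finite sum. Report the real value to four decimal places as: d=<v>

d^3_{-3,0}(β=2.133) via Wigner's sum:
Half-angle: c=0.483191, s=0.875515. N=√(1·720·6·6)=160.996894
The bounds max(0,m−m')=3 and min(l+m,l−m')=3 give 1 term
  k=3: (−1)^0·160.9969/(36)·0.4832^3·0.8755^3 = +0.338581
d^3_{-3,0}(2.133) = +0.338581

d=0.3386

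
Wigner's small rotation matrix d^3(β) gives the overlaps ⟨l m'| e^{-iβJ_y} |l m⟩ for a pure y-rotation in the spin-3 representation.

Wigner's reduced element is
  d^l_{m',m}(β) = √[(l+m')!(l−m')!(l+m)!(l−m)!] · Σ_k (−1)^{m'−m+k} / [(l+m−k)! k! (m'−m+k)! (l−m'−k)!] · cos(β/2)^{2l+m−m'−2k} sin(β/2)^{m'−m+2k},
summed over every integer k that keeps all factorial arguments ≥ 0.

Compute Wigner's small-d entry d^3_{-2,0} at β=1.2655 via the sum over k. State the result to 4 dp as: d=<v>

d^3_{-2,0}(β=1.2655) via Wigner's sum:
Half-angle: c=0.806404, s=0.591365. N=√(1·120·6·6)=65.726707
k: max(0,(0)−(-2))=2 … min(3+(0),3−(-2))=3
  k=2: (−1)^0·65.7267/(12)·0.8064^4·0.5914^2 = +0.809996
  k=3: (−1)^1·65.7267/(12)·0.8064^2·0.5914^4 = -0.435600
d^3_{-2,0}(1.2655) = +0.809996 -0.435600 = +0.374396

d=0.3744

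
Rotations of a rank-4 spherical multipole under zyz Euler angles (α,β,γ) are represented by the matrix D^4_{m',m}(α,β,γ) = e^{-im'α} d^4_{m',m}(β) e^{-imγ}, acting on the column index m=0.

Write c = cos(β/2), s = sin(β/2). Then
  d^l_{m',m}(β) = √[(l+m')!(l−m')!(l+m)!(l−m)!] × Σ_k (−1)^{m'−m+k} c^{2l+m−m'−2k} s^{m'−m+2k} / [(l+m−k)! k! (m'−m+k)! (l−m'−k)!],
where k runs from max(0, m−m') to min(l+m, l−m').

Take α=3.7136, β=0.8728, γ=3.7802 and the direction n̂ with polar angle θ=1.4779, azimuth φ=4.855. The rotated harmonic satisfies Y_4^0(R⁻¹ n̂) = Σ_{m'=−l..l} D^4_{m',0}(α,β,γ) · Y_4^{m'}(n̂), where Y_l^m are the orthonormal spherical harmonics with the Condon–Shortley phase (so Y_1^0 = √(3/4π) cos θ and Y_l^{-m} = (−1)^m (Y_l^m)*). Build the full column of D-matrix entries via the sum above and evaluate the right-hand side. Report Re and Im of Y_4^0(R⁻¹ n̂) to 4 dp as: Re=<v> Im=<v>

Re=-0.0592 Im=0.0000

Need the full column D^4_{m',0} for m'=−4..4 at α=3.7136, β=0.8728, γ=3.7802.
cos(β/2)=0.906279, sin(β/2)=0.422680
d^4_{-4,0}: single k=4 term ⇒ +0.180153;  D = -0.118415+0.135768i
d^4_{-3,0}: k∈[3..4] ⇒ +0.546271 -0.118825 = +0.427446;  D = +0.061858-0.422946i
d^4_{-2,0}: k∈[2..4] ⇒ +0.939109 -0.544732 +0.044434 = +0.438810;  D = +0.181642+0.399450i
d^4_{-1,0}: k∈[1..4] ⇒ +0.949206 -1.238826 +0.269469 -0.009769 = -0.029920;  D = +0.025157+0.016196i
d^4_{0,0}: k∈[0..4] ⇒ +0.455089 -1.583852 +0.775168 -0.074940 +0.001019 = -0.427516;  D = -0.427516+0.000000i
d^4_{1,0}: k∈[0..3] ⇒ -0.949206 +1.238826 -0.269469 +0.009769 = +0.029920;  D = -0.025157+0.016196i
d^4_{2,0}: k∈[0..2] ⇒ +0.939109 -0.544732 +0.044434 = +0.438810;  D = +0.181642-0.399450i
d^4_{3,0}: k∈[0..1] ⇒ -0.546271 +0.118825 = -0.427446;  D = -0.061858-0.422946i
d^4_{4,0}: single k=0 term ⇒ +0.180153;  D = -0.118415-0.135768i
Y_4^{m'}(θ=1.4779,φ=4.855) and Σ D·Y over m':
  (-0.1184+0.1358i)·(+0.3661-0.2349i)  (+0.0619-0.4229i)·(-0.0476-0.1043i)  (+0.1816+0.3994i)·(+0.2991-0.0877i)  (+0.0252+0.0162i)·(-0.0183-0.1272i)  (-0.4275+0.0000i)·(+0.2903+0.0000i)  (-0.0252+0.0162i)·(+0.0183-0.1272i)  (+0.1816-0.3994i)·(+0.2991+0.0877i)  (-0.0619-0.4229i)·(+0.0476-0.1043i)  (-0.1184-0.1358i)·(+0.3661+0.2349i)
Y_4^0(R⁻¹ n̂) = -0.059225+0.000000i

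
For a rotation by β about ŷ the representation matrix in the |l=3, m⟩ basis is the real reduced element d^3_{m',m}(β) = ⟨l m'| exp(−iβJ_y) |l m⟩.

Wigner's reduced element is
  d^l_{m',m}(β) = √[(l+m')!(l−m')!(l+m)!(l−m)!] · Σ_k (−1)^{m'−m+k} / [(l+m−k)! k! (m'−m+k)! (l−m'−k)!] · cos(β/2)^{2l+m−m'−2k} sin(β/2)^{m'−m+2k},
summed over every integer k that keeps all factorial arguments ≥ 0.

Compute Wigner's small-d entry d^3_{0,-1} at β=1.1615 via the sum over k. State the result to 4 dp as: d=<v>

d=0.0827

d^3_{0,-1}(β=1.1615) via Wigner's sum:
Half-angle: c=0.836051, s=0.548651. N=√(6·6·2·24)=41.569219
k∈{0,1,2} keeps every argument non-negative
  k=0: (−1)^1·41.5692/(12)·0.8361^5·0.5487^1 = -0.776340
  k=1: (−1)^2·41.5692/(4)·0.8361^3·0.5487^3 = +1.002997
  k=2: (−1)^3·41.5692/(12)·0.8361^1·0.5487^5 = -0.143981
d^3_{0,-1}(1.1615) = -0.776340 +1.002997 -0.143981 = +0.082676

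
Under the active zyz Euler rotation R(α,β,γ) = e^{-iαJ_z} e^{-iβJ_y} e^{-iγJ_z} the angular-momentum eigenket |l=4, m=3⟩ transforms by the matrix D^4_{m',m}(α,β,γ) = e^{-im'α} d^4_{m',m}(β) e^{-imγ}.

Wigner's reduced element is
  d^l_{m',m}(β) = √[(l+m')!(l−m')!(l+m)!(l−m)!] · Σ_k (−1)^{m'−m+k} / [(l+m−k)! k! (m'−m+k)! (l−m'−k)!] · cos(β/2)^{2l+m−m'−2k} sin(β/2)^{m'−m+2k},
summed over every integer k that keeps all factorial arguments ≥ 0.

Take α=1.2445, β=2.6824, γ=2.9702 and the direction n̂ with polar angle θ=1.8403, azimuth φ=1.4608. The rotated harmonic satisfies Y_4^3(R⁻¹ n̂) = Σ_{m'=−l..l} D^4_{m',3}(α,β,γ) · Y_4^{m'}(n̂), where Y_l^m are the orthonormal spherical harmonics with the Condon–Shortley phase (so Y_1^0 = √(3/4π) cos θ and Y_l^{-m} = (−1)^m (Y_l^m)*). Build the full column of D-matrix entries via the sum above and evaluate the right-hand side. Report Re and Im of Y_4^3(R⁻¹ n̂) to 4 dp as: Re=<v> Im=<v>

Re=-0.3353 Im=0.1106

Need the full column D^4_{m',3} for m'=−4..4 at α=1.2445, β=2.6824, γ=2.9702.
cos(β/2)=0.227584, sin(β/2)=0.973758
d^4_{-4,3}: single k=7 term ⇒ +0.534375;  D = -0.375735+0.379974i
d^4_{-3,3}: k∈[6..7] ⇒ +0.309094 -0.808369 = -0.499275;  D = -0.223757-0.446327i
d^4_{-2,3}: k∈[5..6] ⇒ +0.115843 -0.706911 = -0.591069;  D = -0.585416+0.081552i
d^4_{-1,3}: k∈[4..5] ⇒ +0.031908 -0.350480 = -0.318572;  D = -0.059502+0.312966i
d^4_{0,3}: k∈[3..4] ⇒ +0.006670 -0.122109 = -0.115439;  D = +0.100512+0.056775i
d^4_{1,3}: k∈[2..3] ⇒ +0.001046 -0.031908 = -0.030862;  D = +0.022991-0.020588i
d^4_{2,3}: k∈[1..2] ⇒ +0.000115 -0.006328 = -0.006213;  D = -0.002442-0.005712i
d^4_{3,3}: k∈[0..1] ⇒ +0.000007 -0.000922 = -0.000915;  D = -0.000912+0.000071i
d^4_{4,3}: single k=0 term ⇒ -0.000087;  D = -0.000021+0.000084i
Y_4^{m'}(θ=1.8403,φ=1.4608) and Σ D·Y over m':
  (-0.3757+0.3800i)·(+0.3456+0.1627i)  (-0.2238-0.4463i)·(+0.0967-0.2824i)  (-0.5854+0.0816i)·(+0.1528+0.0342i)  (-0.0595+0.3130i)·(+0.0334-0.3022i)  (+0.1005+0.0568i)·(+0.1110+0.0000i)  (+0.0230-0.0206i)·(-0.0334-0.3022i)  (-0.0024-0.0057i)·(+0.1528-0.0342i)  (-0.0009+0.0001i)·(-0.0967-0.2824i)  (-0.0000+0.0001i)·(+0.3456-0.1627i)
Y_4^3(R⁻¹ n̂) = -0.335300+0.110626i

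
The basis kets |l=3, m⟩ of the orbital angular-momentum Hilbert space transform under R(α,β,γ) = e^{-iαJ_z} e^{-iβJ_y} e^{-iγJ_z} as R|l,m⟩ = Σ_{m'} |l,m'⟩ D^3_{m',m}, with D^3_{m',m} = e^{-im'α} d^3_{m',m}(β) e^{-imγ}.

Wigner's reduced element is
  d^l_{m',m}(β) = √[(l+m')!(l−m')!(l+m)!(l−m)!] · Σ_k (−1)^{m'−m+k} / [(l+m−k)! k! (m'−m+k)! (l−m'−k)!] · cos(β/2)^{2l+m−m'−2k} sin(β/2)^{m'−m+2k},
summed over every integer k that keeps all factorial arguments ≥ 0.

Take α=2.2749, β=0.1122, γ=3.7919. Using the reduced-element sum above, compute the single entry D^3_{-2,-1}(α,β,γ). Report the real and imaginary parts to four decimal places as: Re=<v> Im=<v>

Re=-0.0819 Im=0.1544

First d^3_{-2,-1}(β=0.1122), then the phase factors e^{-i(-2)α} and e^{-i(-1)γ}:
Half-angle: c=0.998427, s=0.056071. N=√(1·120·2·24)=75.894664
k∈{1,2} keeps every argument non-negative
  k=1: (−1)^0·75.8947/(24)·0.9984^5·0.0561^1 = +0.175920
  k=2: (−1)^1·75.8947/(12)·0.9984^3·0.0561^3 = -0.001110
d^3_{-2,-1}(0.1122) = +0.175920 -0.001110 = +0.174811
D = (-0.161874-0.986812i)·(+0.174811)·(-0.795898-0.605431i) = -0.081918+0.154429i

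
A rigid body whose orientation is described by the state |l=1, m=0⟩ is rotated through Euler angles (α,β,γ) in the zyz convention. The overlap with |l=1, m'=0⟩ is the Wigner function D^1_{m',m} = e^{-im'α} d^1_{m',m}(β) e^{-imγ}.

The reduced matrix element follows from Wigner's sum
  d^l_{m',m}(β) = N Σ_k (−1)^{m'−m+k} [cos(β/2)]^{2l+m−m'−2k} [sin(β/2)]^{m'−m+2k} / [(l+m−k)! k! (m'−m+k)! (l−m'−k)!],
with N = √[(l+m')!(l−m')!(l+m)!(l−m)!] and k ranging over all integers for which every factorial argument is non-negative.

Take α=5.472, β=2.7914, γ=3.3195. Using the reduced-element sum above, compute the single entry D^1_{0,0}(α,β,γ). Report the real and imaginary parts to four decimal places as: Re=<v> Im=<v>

First d^1_{0,0}(β=2.7914), then the phase factors e^{-i(0)α} and e^{-i(0)γ}:
With c≡cos(β/2)=0.174203 and s≡sin(β/2)=0.984710, N=[1·1·1·1]^{1/2}=1.000000
The bounds max(0,m−m')=0 and min(l+m,l−m')=1 give 2 terms
  k=0: (−1)^0·1.0000/(1)·0.1742^2·0.9847^0 = +0.030347
  k=1: (−1)^1·1.0000/(1)·0.1742^0·0.9847^2 = -0.969653
d^1_{0,0}(2.7914) = +0.030347 -0.969653 = -0.939307
Attach z-rotation phases: D = e^{-i(0)(5.472)}·(-0.939307)·e^{-i(0)(3.3195)} = -0.939307+0.000000i

Re=-0.9393 Im=0.0000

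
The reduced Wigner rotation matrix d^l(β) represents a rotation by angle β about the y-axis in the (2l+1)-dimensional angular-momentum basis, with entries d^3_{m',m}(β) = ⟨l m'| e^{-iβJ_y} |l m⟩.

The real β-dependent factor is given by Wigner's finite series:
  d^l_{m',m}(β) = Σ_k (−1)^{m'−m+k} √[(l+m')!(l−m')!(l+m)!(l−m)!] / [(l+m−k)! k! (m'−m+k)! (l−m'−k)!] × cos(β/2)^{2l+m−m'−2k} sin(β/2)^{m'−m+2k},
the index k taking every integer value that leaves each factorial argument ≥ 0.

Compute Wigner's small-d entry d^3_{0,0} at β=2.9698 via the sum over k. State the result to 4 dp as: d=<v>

d=-0.9133

d^3_{0,0}(β=2.9698) via Wigner's sum:
c=cos(2.9698/2)=0.085791, s=sin(2.9698/2)=0.996313; N=√[6·6·6·6]=36.000000
The bounds max(0,m−m')=0 and min(l+m,l−m')=3 give 4 terms
  k=0: (−1)^0·36.0000/(36)·0.0858^6·0.9963^0 = +0.000000
  k=1: (−1)^1·36.0000/(4)·0.0858^4·0.9963^2 = -0.000484
  k=2: (−1)^2·36.0000/(4)·0.0858^2·0.9963^4 = +0.065269
  k=3: (−1)^3·36.0000/(36)·0.0858^0·0.9963^6 = -0.978082
d^3_{0,0}(2.9698) = +0.000000 -0.000484 +0.065269 -0.978082 = -0.913297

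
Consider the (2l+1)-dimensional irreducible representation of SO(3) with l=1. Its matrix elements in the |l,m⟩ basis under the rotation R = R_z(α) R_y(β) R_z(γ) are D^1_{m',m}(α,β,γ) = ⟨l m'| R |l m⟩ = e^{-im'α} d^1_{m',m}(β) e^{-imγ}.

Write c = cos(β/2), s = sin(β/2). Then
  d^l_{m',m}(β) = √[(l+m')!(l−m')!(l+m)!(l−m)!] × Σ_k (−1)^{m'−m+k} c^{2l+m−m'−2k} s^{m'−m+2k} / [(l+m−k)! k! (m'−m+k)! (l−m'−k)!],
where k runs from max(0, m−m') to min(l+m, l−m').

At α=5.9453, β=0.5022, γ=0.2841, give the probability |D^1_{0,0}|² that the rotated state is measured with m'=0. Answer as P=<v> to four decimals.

First d^1_{0,0}(β=0.5022), then the phase factors e^{-i(0)α} and e^{-i(0)γ}:
Half-angle: c=0.968640, s=0.248470. N=√(1·1·1·1)=1.000000
Admissible k: 0..1 (factorial args all ≥0)
  k=0: (−1)^0·1.0000/(1)·0.9686^2·0.2485^0 = +0.938263
  k=1: (−1)^1·1.0000/(1)·0.9686^0·0.2485^2 = -0.061737
d^1_{0,0}(0.5022) = +0.938263 -0.061737 = +0.876526
|D^1_{0,0}|² = |d^1_{0,0}(β)|² = (+0.876526)² = 0.768297 (the z-rotation phases have unit modulus)

P=0.7683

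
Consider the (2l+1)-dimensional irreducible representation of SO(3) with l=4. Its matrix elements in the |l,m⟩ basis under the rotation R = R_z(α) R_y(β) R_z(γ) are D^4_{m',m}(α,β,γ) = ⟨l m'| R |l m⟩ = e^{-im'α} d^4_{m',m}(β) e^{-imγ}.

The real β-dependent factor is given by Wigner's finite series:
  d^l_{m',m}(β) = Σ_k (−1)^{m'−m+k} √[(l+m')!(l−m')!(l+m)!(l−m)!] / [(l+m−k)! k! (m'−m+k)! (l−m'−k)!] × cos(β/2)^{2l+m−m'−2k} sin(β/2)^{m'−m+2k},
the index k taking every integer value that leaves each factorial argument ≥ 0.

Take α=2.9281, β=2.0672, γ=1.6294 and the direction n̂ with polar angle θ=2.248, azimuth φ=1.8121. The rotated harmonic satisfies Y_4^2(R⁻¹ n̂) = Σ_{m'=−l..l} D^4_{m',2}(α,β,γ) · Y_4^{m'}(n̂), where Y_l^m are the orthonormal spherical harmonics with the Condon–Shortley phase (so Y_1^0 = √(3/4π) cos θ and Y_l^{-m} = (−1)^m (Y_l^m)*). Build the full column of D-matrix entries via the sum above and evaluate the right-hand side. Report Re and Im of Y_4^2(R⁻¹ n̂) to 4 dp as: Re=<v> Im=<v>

Re=0.2032 Im=0.2534

Need the full column D^4_{m',2} for m'=−4..4 at α=2.9281, β=2.0672, γ=1.6294.
cos(β/2)=0.511729, sin(β/2)=0.859147
d^4_{-4,2}: single k=6 term ⇒ +0.557267;  D = -0.314481+0.460053i
d^4_{-3,2}: k∈[5..6] ⇒ +0.704114 -0.661570 = +0.042544;  D = +0.030905-0.029238i
d^4_{-2,2}: k∈[4..6] ⇒ +0.560430 -1.263764 +0.296851 = -0.406482;  D = +0.347764-0.210447i
d^4_{-1,2}: k∈[3..5] ⇒ +0.314716 -1.330650 +0.750150 = -0.265784;  D = -0.251383+0.086302i
d^4_{0,2}: k∈[2..4] ⇒ +0.125747 -0.945193 +0.999093 = +0.179647;  D = -0.178415+0.021008i
d^4_{1,2}: k∈[1..3] ⇒ +0.033495 -0.472073 +0.887100 = +0.448522;  D = +0.446444+0.043119i
d^4_{2,2}: k∈[0..2] ⇒ +0.004702 -0.159059 +0.560430 = +0.406074;  D = -0.386745-0.123791i
d^4_{3,2}: k∈[0..1] ⇒ -0.029540 +0.249798 = +0.220258;  D = +0.190785+0.110066i
d^4_{4,2}: single k=0 term ⇒ +0.070138;  D = -0.051948-0.047126i
Y_4^{m'}(θ=2.248,φ=1.8121) and Σ D·Y over m':
  (-0.3145+0.4601i)·(+0.0929-0.1342i)  (+0.0309-0.0292i)·(-0.2459-0.2781i)  (+0.3478-0.2104i)·(-0.3147+0.1649i)  (-0.2514+0.0863i)·(-0.0139-0.0564i)  (-0.1784+0.0210i)·(-0.3579+0.0000i)  (+0.4464+0.0431i)·(+0.0139-0.0564i)  (-0.3867-0.1238i)·(-0.3147-0.1649i)  (+0.1908+0.1101i)·(+0.2459-0.2781i)  (-0.0519-0.0471i)·(+0.0929+0.1342i)
Y_4^2(R⁻¹ n̂) = +0.203212+0.253352i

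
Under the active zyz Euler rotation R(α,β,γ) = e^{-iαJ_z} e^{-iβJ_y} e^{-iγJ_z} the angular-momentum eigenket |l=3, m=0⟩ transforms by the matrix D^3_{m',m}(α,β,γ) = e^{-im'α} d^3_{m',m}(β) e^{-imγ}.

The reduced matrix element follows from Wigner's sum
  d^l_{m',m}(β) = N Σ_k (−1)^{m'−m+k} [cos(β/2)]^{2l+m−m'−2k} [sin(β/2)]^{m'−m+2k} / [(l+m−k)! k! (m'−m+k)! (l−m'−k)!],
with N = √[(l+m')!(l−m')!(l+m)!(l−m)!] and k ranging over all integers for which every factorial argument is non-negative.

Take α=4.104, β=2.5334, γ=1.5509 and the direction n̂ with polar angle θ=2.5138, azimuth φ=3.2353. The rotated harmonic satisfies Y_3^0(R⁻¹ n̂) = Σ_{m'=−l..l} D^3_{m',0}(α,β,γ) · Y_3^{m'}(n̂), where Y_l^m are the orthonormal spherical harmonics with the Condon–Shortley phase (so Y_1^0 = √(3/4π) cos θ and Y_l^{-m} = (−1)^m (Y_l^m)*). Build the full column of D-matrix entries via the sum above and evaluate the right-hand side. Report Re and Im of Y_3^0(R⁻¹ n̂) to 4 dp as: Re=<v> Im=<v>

Need the full column D^3_{m',0} for m'=−3..3 at α=4.104, β=2.5334, γ=1.5509.
cos(β/2)=0.299431, sin(β/2)=0.954118
d^3_{-3,0}: single k=3 term ⇒ +0.104283;  D = +0.100927-0.026241i
d^3_{-2,0}: k∈[2..3] ⇒ +0.040082 -0.406970 = -0.366888;  D = +0.127189-0.344136i
d^3_{-1,0}: k∈[1..3] ⇒ +0.007956 -0.242331 +0.820159 = +0.585783;  D = -0.334802-0.480676i
d^3_{0,0}: k∈[0..3] ⇒ +0.000721 -0.065862 +0.668720 -0.754419 = -0.150839;  D = -0.150839+0.000000i
d^3_{1,0}: k∈[0..2] ⇒ -0.007956 +0.242331 -0.820159 = -0.585783;  D = +0.334802-0.480676i
d^3_{2,0}: k∈[0..1] ⇒ +0.040082 -0.406970 = -0.366888;  D = +0.127189+0.344136i
d^3_{3,0}: single k=0 term ⇒ -0.104283;  D = -0.100927-0.026241i
Y_3^{m'}(θ=2.5138,φ=3.2353) and Σ D·Y over m':
  (+0.1009-0.0262i)·(-0.0812+0.0235i)  (+0.1272-0.3441i)·(-0.2804+0.0532i)  (-0.3348-0.4807i)·(-0.4300+0.0404i)  (-0.1508+0.0000i)·(-0.0831+0.0000i)  (+0.3348-0.4807i)·(+0.4300+0.0404i)  (+0.1272+0.3441i)·(-0.2804-0.0532i)  (-0.1009-0.0262i)·(+0.0812+0.0235i)
Y_3^0(R⁻¹ n̂) = +0.289394+0.000000i

Re=0.2894 Im=0.0000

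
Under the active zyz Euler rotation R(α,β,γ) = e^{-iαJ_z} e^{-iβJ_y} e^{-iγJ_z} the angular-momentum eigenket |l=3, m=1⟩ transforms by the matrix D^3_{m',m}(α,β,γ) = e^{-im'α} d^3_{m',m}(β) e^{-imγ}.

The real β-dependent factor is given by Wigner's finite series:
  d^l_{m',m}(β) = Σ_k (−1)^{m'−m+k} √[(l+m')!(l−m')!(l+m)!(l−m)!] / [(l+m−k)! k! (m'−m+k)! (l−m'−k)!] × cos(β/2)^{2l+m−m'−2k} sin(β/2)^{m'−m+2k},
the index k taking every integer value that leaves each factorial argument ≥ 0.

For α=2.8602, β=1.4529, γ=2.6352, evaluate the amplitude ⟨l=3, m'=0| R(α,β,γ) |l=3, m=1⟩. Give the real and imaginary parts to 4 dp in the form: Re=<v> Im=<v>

Re=0.3500 Im=0.1941

D^3_{0,1}(2.8602,1.4529,2.6352) = e^{-i·0·2.8602}·d^3_{0,1}(1.4529)·e^{-i·1·2.6352}. Compute d first:
Half-angle: c=0.747537, s=0.664220. N=√(6·6·24·2)=41.569219
k∈{1,2,3} keeps every argument non-negative
  k=1: (−1)^0·41.5692/(12)·0.7475^5·0.6642^1 = +0.537114
  k=2: (−1)^1·41.5692/(4)·0.7475^3·0.6642^3 = -1.272173
  k=3: (−1)^2·41.5692/(12)·0.7475^1·0.6642^5 = +0.334798
d^3_{0,1}(1.4529) = +0.537114 -1.272173 +0.334798 = -0.400261
D = (+1.000000+0.000000i)·(-0.400261)·(-0.874500-0.485026i) = +0.350028+0.194137i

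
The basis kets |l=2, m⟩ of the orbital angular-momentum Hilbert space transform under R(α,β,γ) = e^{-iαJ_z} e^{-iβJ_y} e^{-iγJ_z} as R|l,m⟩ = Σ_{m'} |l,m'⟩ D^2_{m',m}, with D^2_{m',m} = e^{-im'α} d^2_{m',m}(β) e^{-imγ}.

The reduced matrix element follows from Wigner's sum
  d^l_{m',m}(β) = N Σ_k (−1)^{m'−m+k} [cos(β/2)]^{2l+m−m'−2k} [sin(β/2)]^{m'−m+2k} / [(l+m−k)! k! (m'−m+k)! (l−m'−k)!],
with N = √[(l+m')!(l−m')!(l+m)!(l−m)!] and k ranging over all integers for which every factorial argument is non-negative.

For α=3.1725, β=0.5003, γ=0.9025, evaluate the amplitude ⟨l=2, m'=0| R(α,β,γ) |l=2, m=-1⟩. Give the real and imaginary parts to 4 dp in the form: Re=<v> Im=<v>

D^2_{0,-1}(3.1725,0.5003,0.9025) = e^{-i·0·3.1725}·d^2_{0,-1}(0.5003)·e^{-i·-1·0.9025}. Compute d first:
Half-angle: c=0.968875, s=0.247549. N=√(2·2·1·6)=4.898979
Admissible k: 0..1 (factorial args all ≥0)
  k=0: (−1)^1·4.8990/(2)·0.9689^3·0.2475^1 = -0.551494
  k=1: (−1)^2·4.8990/(2)·0.9689^1·0.2475^3 = +0.036002
d^2_{0,-1}(0.5003) = -0.551494 +0.036002 = -0.515492
Phases: e^{-i·(0)·3.1725}=+1.000000+0.000000i, e^{-i·(-1)·0.9025}=+0.619650+0.784878i ⇒ D=-0.319425-0.404599i

Re=-0.3194 Im=-0.4046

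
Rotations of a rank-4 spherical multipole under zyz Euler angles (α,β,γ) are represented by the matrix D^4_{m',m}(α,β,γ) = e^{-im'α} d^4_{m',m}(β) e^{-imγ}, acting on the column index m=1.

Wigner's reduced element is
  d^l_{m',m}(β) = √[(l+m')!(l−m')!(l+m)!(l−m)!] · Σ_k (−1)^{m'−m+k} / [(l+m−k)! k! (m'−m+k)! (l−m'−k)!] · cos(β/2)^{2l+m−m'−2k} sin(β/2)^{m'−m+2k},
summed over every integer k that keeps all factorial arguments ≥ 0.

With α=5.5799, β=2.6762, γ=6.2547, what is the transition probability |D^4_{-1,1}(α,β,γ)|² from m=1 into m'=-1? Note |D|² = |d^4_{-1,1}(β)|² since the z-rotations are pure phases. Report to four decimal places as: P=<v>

P=0.0405

D^4_{-1,1}(5.5799,2.6762,6.2547) = e^{-i·-1·5.5799}·d^4_{-1,1}(2.6762)·e^{-i·1·6.2547}. Compute d first:
With c≡cos(β/2)=0.230602 and s≡sin(β/2)=0.973048, N=[6·120·120·6]^{1/2}=720.000000
Admissible k: 2..5 (factorial args all ≥0)
  k=2: (−1)^0·720.0000/(72)·0.2306^6·0.9730^2 = +0.001424
  k=3: (−1)^1·720.0000/(24)·0.2306^4·0.9730^4 = -0.076052
  k=4: (−1)^2·720.0000/(48)·0.2306^2·0.9730^6 = +0.677054
  k=5: (−1)^3·720.0000/(720)·0.2306^0·0.9730^8 = -0.803664
d^4_{-1,1}(2.6762) = +0.001424 -0.076052 +0.677054 -0.803664 = -0.201238
|D^4_{-1,1}|² = |d^4_{-1,1}(β)|² = (-0.201238)² = 0.040497 (the z-rotation phases have unit modulus)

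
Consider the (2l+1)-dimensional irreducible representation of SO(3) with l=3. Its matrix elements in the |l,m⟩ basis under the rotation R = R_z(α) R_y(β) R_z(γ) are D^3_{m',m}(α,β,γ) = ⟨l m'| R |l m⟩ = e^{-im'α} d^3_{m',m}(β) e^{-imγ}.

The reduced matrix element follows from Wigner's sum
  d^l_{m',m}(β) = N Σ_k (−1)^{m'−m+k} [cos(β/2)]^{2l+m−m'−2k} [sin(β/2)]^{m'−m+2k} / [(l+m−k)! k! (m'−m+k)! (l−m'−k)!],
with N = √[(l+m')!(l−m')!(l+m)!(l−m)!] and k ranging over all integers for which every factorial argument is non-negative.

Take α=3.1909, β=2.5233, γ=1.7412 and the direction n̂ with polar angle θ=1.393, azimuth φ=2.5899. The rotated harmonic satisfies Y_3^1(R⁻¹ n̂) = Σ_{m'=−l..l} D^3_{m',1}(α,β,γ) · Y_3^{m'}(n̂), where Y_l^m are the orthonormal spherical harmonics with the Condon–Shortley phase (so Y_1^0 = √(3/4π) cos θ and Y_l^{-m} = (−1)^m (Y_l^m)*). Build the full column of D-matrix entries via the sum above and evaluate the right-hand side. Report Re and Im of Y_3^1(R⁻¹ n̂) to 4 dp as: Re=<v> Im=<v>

Need the full column D^3_{m',1} for m'=−3..3 at α=3.1909, β=2.5233, γ=1.7412.
cos(β/2)=0.304246, sin(β/2)=0.952594
d^3_{-3,1}: single k=4 term ⇒ +0.295206;  D = +0.006636+0.295131i
d^3_{-2,1}: k∈[3..4] ⇒ +0.153966 -0.754680 = -0.600713;  D = +0.043088+0.599166i
d^3_{-1,1}: k∈[2..4] ⇒ +0.046651 -0.609774 +0.747216 = +0.184093;  D = +0.022239+0.182745i
d^3_{0,1}: k∈[1..3] ⇒ +0.008602 -0.252992 +0.826710 = +0.582320;  D = -0.098750-0.573886i
d^3_{1,1}: k∈[0..2] ⇒ +0.000793 -0.062202 +0.457331 = +0.395922;  D = +0.086290+0.386404i
d^3_{2,1}: k∈[0..1] ⇒ -0.007853 +0.153966 = +0.146113;  D = -0.038835-0.140858i
d^3_{3,1}: single k=0 term ⇒ +0.030113;  D = +0.009425+0.028600i
Y_3^{m'}(θ=1.393,φ=2.5899) and Σ D·Y over m':
  (+0.0066+0.2951i)·(+0.0335-0.3964i)  (+0.0431+0.5992i)·(+0.0789+0.1563i)  (+0.0222+0.1827i)·(+0.2285+0.1406i)  (-0.0987-0.5739i)·(-0.1877+0.0000i)  (+0.0863+0.3864i)·(-0.2285+0.1406i)  (-0.0388-0.1409i)·(+0.0789-0.1563i)  (+0.0094+0.0286i)·(-0.0335-0.3964i)
Y_3^1(R⁻¹ n̂) = -0.063262+0.127951i

Re=-0.0633 Im=0.1280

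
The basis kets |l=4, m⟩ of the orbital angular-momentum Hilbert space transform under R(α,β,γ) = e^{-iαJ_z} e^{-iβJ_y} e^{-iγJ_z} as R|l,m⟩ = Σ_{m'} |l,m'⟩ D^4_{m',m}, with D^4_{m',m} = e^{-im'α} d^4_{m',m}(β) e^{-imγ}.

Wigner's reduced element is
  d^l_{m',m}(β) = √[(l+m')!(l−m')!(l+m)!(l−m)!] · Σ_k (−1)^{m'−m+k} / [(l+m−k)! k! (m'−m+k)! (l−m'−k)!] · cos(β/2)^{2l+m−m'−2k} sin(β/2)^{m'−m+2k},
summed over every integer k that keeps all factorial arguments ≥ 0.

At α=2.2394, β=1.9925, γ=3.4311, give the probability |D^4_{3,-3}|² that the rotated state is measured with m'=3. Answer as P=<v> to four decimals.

Split into d^4_{3,-3}(β=1.9925) × two z-phases.
c=cos(1.9925/2)=0.543454, s=sin(1.9925/2)=0.839439; N=√[5040·1·1·5040]=5040.000000
Admissible k: 0..1 (factorial args all ≥0)
  k=0: (−1)^6·5040.0000/(720)·0.5435^2·0.8394^6 = +0.723366
  k=1: (−1)^7·5040.0000/(5040)·0.5435^0·0.8394^8 = -0.246554
d^4_{3,-3}(1.9925) = +0.723366 -0.246554 = +0.476812
|D^4_{3,-3}|² = |d^4_{3,-3}(β)|² = (+0.476812)² = 0.227350 (the z-rotation phases have unit modulus)

P=0.2273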